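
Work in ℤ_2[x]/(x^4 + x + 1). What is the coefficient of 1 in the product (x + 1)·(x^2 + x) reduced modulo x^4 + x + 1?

0

Multiply in ℤ_2[x]: (x + 1)·(x^2 + x) = x^3 + x.
Reduced: x^3 + x.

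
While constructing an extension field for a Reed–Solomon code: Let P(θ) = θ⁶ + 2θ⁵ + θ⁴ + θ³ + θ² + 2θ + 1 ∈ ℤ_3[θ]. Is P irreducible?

No

Check for roots in ℤ_3: P(0) = 1; P(1) = 0 → root; P(2) = 2.
P(1) = 0, so (θ − 1) divides P(θ); P is reducible.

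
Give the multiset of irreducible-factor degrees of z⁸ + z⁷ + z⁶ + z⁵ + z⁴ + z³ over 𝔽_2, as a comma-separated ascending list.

1, 1, 1, 1, 2, 2

Write h(z) = z⁸ + z⁷ + z⁶ + z⁵ + z⁴ + z³.
Roots in 𝔽_2: h(0) = 0 → root; h(1) = 0 → root.
Linear factors from roots: (z), (z + 1).
Complete factorization: h(z) = (z + 1)·(z)^3·(z² + z + 1)^2.
Factor degrees with multiplicity: 1 + 1 + 1 + 1 + 2 + 2 = 8.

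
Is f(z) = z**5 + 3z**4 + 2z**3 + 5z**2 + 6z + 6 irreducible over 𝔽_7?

No

Check for roots in 𝔽_7: f(0) = 6; f(1) = 2; f(2) = 1; f(3) = 0 → root; f(4) = 0 → root; f(5) = 0 → root; f(6) = 5.
f(3) = 0, so (z − 3) divides f(z); f is reducible.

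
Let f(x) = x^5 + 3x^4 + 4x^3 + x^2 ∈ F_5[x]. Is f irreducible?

No

Check for roots in F_5: f(0) = 0 → root; f(1) = 4; f(2) = 1; f(3) = 3; f(4) = 4.
f(0) = 0, so (x) divides f(x); f is reducible.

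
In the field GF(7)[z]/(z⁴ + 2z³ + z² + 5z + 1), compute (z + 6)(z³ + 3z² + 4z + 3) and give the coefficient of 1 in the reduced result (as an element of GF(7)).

3

Multiply in GF(7)[z]: (z + 6)·(z³ + 3z² + 4z + 3) = z⁴ + 2z³ + z² + 6z + 4.
Reduce using z⁴ ≡ 5z³ + 6z² + 2z + 6 (mod z⁴ + 2z³ + z² + 5z + 1).
Reduced: z + 3.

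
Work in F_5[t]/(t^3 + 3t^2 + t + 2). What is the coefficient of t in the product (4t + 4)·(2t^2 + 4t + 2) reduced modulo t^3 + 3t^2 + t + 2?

1

Multiply in F_5[t]: (4t + 4)·(2t^2 + 4t + 2) = 3t^3 + 4t^2 + 4t + 3.
Reduce using t^3 ≡ 2t^2 + 4t + 3 (mod t^3 + 3t^2 + t + 2).
Reduced: t + 2.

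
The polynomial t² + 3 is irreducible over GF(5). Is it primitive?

No

Write f(t) = t² + 3.
|GF(5^2)^×| = 5^2 − 1 = 24. Prime factorization: 24 = 2^3·3.
f is primitive ⇔ t has order 24 in GF(5)[t]/(f), i.e. t^(24/q) ≠ 1 for each prime q | 24.
t^(12) mod f = 4.
t^(8) mod f = 1
Since t^(8) = 1, the order of t divides 8 < 24; not primitive.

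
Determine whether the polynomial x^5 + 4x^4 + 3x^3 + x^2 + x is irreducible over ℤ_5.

Write f(x) = x^5 + 4x^4 + 3x^3 + x^2 + x.
Check for roots in ℤ_5: f(0) = 0 → root; f(1) = 0 → root; f(2) = 1; f(3) = 0 → root; f(4) = 0 → root.
f(0) = 0, so (x) divides f(x); f is reducible.

No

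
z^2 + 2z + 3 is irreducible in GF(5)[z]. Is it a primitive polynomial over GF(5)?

Yes

Write f(z) = z^2 + 2z + 3.
|GF(5^2)^×| = 5^2 − 1 = 24. Prime factorization: 24 = 2^3·3.
f is primitive ⇔ z has order 24 in GF(5)[z]/(f), i.e. z^(24/q) ≠ 1 for each prime q | 24.
z^(12) mod f = 4.
z^(8) mod f = 4z + 1.
None equal 1, so z has full order 24; f is primitive.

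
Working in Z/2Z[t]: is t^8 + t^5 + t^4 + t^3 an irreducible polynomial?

Write h(t) = t^8 + t^5 + t^4 + t^3.
Check for roots in Z/2Z: h(0) = 0 → root; h(1) = 0 → root.
h(0) = 0, so (t) divides h(t); h is reducible.

No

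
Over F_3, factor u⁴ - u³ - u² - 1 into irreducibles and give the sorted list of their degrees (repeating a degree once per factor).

1, 3

Write f(u) = u⁴ - u³ - u² - 1.
Roots in F_3: f(0) = 2; f(1) = 1; f(2) = 0 → root.
Linear factors from roots: (u + 1).
Complete factorization: f(u) = (u + 1)·(u³ + u² + u - 1).
Factor degrees with multiplicity: 1 + 3 = 4.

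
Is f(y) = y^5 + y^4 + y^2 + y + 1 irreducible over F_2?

Yes

Check for roots in F_2: f(0) = 1; f(1) = 1.
No roots, so no linear factors.
Monic irreducibles of degree 2 over GF(2): y^2 + y + 1.
None of them divide f (all give nonzero remainder).
No irreducible factor of degree ≤ 2 exists, so f is irreducible over GF(2).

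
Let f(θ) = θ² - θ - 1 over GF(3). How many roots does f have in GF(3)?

Evaluate at each of the 3 elements of GF(3):
f(0) = 2; f(1) = 2; f(2) = 1.
No element is a root.

0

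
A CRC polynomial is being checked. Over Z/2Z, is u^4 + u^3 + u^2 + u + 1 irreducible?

Yes

Write P(u) = u^4 + u^3 + u^2 + u + 1.
Check for roots in Z/2Z: P(0) = 1; P(1) = 1.
No roots, so no linear factors.
Monic irreducibles of degree 2 over GF(2): u^2 + u + 1.
None of them divide P (all give nonzero remainder).
No irreducible factor of degree ≤ 2 exists, so P is irreducible over GF(2).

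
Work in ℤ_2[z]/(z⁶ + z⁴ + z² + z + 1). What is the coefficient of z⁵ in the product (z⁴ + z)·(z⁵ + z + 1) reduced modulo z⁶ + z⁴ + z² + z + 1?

Multiply in ℤ_2[z]: (z⁴ + z)·(z⁵ + z + 1) = z⁹ + z⁶ + z⁵ + z⁴ + z² + z.
Reduce using z⁶ ≡ z⁴ + z² + z + 1 (mod z⁶ + z⁴ + z² + z + 1).
Reduced: z⁵ + z⁴ + z² + z + 1.

1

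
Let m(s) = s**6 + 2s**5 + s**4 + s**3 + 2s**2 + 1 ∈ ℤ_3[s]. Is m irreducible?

Yes

Check for roots in ℤ_3: m(0) = 1; m(1) = 2; m(2) = 2.
No roots, so no linear factors.
Monic irreducibles of degree 2 over GF(3): s**2 + 1, s**2 + s + 2, s**2 + 2s + 2.
None of them divide m (all give nonzero remainder).
Degree-3 irreducible divisors: test the 8 monic irreducibles of degree 3 over GF(3).
None of them divide m (all give nonzero remainder).
No irreducible factor of degree ≤ 3 exists, so m is irreducible over GF(3).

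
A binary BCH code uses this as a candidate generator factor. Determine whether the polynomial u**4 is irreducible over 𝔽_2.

Write P(u) = u**4.
Check for roots in 𝔽_2: P(0) = 0 → root; P(1) = 1.
P(0) = 0, so (u) divides P(u); P is reducible.

No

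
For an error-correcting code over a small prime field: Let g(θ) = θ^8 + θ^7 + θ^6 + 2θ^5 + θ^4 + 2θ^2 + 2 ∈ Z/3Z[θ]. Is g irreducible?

Yes

Check for roots in Z/3Z: g(0) = 2; g(1) = 1; g(2) = 1.
No roots, so no linear factors.
Monic irreducibles of degree 2 over GF(3): θ^2 + 1, θ^2 + θ + 2, θ^2 + 2θ + 2.
None of them divide g (all give nonzero remainder).
Degree-3 irreducible divisors: test the 8 monic irreducibles of degree 3 over GF(3).
None of them divide g (all give nonzero remainder).
Degree-4 irreducible divisors: test the 18 monic irreducibles of degree 4 over GF(3).
None of them divide g (all give nonzero remainder).
No irreducible factor of degree ≤ 4 exists, so g is irreducible over GF(3).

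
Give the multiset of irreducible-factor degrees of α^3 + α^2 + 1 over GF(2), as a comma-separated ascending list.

Write f(α) = α^3 + α^2 + 1.
Roots in GF(2): f(0) = 1; f(1) = 1.
Complete factorization: f(α) = (α^3 + α^2 + 1).
Factor degrees with multiplicity: 3 = 3.

3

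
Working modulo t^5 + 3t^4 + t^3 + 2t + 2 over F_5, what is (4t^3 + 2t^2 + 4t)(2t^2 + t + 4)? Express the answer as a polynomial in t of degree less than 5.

Multiply in F_5[t]: (4t^3 + 2t^2 + 4t)·(2t^2 + t + 4) = 3t^5 + 3t^4 + t^3 + 2t^2 + t.
Reduce using t^5 ≡ 2t^4 + 4t^3 + 3t + 3 (mod t^5 + 3t^4 + t^3 + 2t + 2).
Reduced: 4t^4 + 3t^3 + 2t^2 + 4.

4t^4 + 3t^3 + 2t^2 + 4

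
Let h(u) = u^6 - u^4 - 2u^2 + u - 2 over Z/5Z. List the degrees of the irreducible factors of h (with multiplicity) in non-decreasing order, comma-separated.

Roots in Z/5Z: h(0) = 3; h(1) = 2; h(2) = 0 → root; h(3) = 1; h(4) = 0 → root.
Linear factors from roots: (u - 2), (u + 1).
Complete factorization: h(u) = (u + 1)·(u - 2)·(u^2 - 2u - 1)^2.
Factor degrees with multiplicity: 1 + 1 + 2 + 2 = 6.

1, 1, 2, 2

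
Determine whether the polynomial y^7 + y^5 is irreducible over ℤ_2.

Write h(y) = y^7 + y^5.
Check for roots in ℤ_2: h(0) = 0 → root; h(1) = 0 → root.
h(0) = 0, so (y) divides h(y); h is reducible.

No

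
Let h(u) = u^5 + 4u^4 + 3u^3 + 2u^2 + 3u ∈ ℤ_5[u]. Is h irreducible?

No

Check for roots in ℤ_5: h(0) = 0 → root; h(1) = 3; h(2) = 4; h(3) = 0 → root; h(4) = 4.
h(0) = 0, so (u) divides h(u); h is reducible.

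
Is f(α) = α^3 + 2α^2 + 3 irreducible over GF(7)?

Check for roots in GF(7): f(0) = 3; f(1) = 6; f(2) = 5; f(3) = 6; f(4) = 1; f(5) = 3; f(6) = 4.
No roots. A degree-3 polynomial over a field with no linear factor is irreducible.

Yes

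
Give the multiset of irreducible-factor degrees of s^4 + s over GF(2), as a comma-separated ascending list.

1, 1, 2

Write f(s) = s^4 + s.
Roots in GF(2): f(0) = 0 → root; f(1) = 0 → root.
Linear factors from roots: (s), (s + 1).
Complete factorization: f(s) = (s)·(s + 1)·(s^2 + s + 1).
Factor degrees with multiplicity: 1 + 1 + 2 = 4.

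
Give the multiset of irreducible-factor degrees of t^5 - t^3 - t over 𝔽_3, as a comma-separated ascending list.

1, 4

Write f(t) = t^5 - t^3 - t.
Roots in 𝔽_3: f(0) = 0 → root; f(1) = 2; f(2) = 1.
Linear factors from roots: (t).
Complete factorization: f(t) = (t)·(t^4 - t^2 - 1).
Factor degrees with multiplicity: 1 + 4 = 5.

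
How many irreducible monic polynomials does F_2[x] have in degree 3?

The number of monic irreducibles of degree 3 over GF(2) is (1/3)·Σ_{d∣3} μ(3/d) 2^d.
Divisors of 3: 1, 3; μ(3/d) for each: -1, 1.
Σ = − 2^1 + 2^3 = 6.
N = 6/3 = 2.

2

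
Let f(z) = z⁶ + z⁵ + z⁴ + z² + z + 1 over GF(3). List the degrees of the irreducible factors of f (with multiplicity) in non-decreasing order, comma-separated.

Roots in GF(3): f(0) = 1; f(1) = 0 → root; f(2) = 2.
Linear factors from roots: (z - 1).
Complete factorization: f(z) = (z - 1)^2·(z² + z - 1)·(z² - z - 1).
Factor degrees with multiplicity: 1 + 1 + 2 + 2 = 6.

1, 1, 2, 2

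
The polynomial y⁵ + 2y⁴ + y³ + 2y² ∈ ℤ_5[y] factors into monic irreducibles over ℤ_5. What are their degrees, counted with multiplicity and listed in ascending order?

Write h(y) = y⁵ + 2y⁴ + y³ + 2y².
Roots in ℤ_5: h(0) = 0 → root; h(1) = 1; h(2) = 0 → root; h(3) = 0 → root; h(4) = 2.
Linear factors from roots: (y), (y - 2), (y + 2).
Complete factorization: h(y) = (y - 2)·(y)^2·(y + 2)^2.
Factor degrees with multiplicity: 1 + 1 + 1 + 1 + 1 = 5.

1, 1, 1, 1, 1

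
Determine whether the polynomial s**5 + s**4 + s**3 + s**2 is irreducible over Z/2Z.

No

Write h(s) = s**5 + s**4 + s**3 + s**2.
Check for roots in Z/2Z: h(0) = 0 → root; h(1) = 0 → root.
h(0) = 0, so (s) divides h(s); h is reducible.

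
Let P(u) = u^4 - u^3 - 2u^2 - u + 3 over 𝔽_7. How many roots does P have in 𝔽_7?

2

Evaluate at each of the 7 elements of 𝔽_7:
P(0) = 3; P(1) = 0 → root; P(2) = 1; P(3) = 1; P(4) = 5; P(5) = 0 → root; P(6) = 4.
Roots: {1, 5}.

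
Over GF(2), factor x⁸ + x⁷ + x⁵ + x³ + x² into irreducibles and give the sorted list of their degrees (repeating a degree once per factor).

1, 1, 2, 2, 2

Write g(x) = x⁸ + x⁷ + x⁵ + x³ + x².
Roots in GF(2): g(0) = 0 → root; g(1) = 1.
Linear factors from roots: (x).
Complete factorization: g(x) = (x)^2·(x² + x + 1)^3.
Factor degrees with multiplicity: 1 + 1 + 2 + 2 + 2 = 8.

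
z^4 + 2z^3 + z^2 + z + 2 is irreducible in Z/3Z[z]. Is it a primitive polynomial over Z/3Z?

Yes

Write f(z) = z^4 + 2z^3 + z^2 + z + 2.
|GF(3^4)^×| = 3^4 − 1 = 80. Prime factorization: 80 = 2^4·5.
f is primitive ⇔ z has order 80 in GF(3)[z]/(f), i.e. z^(80/q) ≠ 1 for each prime q | 80.
z^(40) mod f = 2.
z^(16) mod f = z^3 + 1.
None equal 1, so z has full order 80; f is primitive.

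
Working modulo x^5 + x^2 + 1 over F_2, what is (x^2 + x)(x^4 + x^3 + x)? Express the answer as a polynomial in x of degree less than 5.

Multiply in F_2[x]: (x^2 + x)·(x^4 + x^3 + x) = x^6 + x^4 + x^3 + x^2.
Reduce using x^5 ≡ x^2 + 1 (mod x^5 + x^2 + 1).
Reduced: x^4 + x^2 + x.

x^4 + x^2 + x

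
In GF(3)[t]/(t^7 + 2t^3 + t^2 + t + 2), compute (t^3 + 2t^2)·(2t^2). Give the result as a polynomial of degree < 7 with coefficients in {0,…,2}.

Multiply in GF(3)[t]: (t^3 + 2t^2)·(2t^2) = 2t^5 + t^4.
Reduced: 2t^5 + t^4.

2t^5 + t^4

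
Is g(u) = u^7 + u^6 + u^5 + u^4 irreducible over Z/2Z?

Check for roots in Z/2Z: g(0) = 0 → root; g(1) = 0 → root.
g(0) = 0, so (u) divides g(u); g is reducible.

No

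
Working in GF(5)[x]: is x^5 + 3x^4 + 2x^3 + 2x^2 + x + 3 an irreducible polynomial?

Write f(x) = x^5 + 3x^4 + 2x^3 + 2x^2 + x + 3.
Check for roots in GF(5): f(0) = 3; f(1) = 2; f(2) = 4; f(3) = 4; f(4) = 4.
No roots, so no linear factors.
Degree-2 irreducible divisors: test the 10 monic irreducibles of degree 2 over GF(5).
None of them divide f (all give nonzero remainder).
No irreducible factor of degree ≤ 2 exists, so f is irreducible over GF(5).

Yes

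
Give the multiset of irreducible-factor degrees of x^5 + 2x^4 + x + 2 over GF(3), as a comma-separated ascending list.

Write g(x) = x^5 + 2x^4 + x + 2.
Roots in GF(3): g(0) = 2; g(1) = 0 → root; g(2) = 2.
Linear factors from roots: (x + 2).
Complete factorization: g(x) = (x + 2)·(x^2 + x + 2)·(x^2 + 2x + 2).
Factor degrees with multiplicity: 1 + 2 + 2 = 5.

1, 2, 2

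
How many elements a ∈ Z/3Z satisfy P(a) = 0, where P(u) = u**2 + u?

Evaluate at each of the 3 elements of Z/3Z:
P(0) = 0 → root; P(1) = 2; P(2) = 0 → root.
Roots: {0, 2}.

2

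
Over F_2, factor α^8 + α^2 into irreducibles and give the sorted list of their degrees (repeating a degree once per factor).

Write f(α) = α^8 + α^2.
Roots in F_2: f(0) = 0 → root; f(1) = 0 → root.
Linear factors from roots: (α), (α + 1).
Complete factorization: f(α) = (α)^2·(α + 1)^2·(α^2 + α + 1)^2.
Factor degrees with multiplicity: 1 + 1 + 1 + 1 + 2 + 2 = 8.

1, 1, 1, 1, 2, 2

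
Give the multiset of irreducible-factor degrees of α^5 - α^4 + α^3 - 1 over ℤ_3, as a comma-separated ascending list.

Write h(α) = α^5 - α^4 + α^3 - 1.
Roots in ℤ_3: h(0) = 2; h(1) = 0 → root; h(2) = 2.
Linear factors from roots: (α - 1).
Complete factorization: h(α) = (α - 1)·(α^4 + α^2 + α + 1).
Factor degrees with multiplicity: 1 + 4 = 5.

1, 4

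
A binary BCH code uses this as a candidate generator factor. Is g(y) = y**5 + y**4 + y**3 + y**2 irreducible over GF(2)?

No

Check for roots in GF(2): g(0) = 0 → root; g(1) = 0 → root.
g(0) = 0, so (y) divides g(y); g is reducible.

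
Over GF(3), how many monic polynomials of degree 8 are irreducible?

The number of monic irreducibles of degree 8 over GF(3) is (1/8)·Σ_{d∣8} μ(8/d) 3^d.
Divisors of 8: 1, 2, 4, 8; μ(8/d) for each: 0, 0, -1, 1.
Σ = − 3^4 + 3^8 = 6480.
N = 6480/8 = 810.

810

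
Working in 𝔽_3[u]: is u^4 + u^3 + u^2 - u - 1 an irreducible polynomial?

Write g(u) = u^4 + u^3 + u^2 - u - 1.
Check for roots in 𝔽_3: g(0) = 2; g(1) = 1; g(2) = 1.
No roots, so no linear factors.
Monic irreducibles of degree 2 over GF(3): u^2 + 1, u^2 + u - 1, u^2 - u - 1.
None of them divide g (all give nonzero remainder).
No irreducible factor of degree ≤ 2 exists, so g is irreducible over GF(3).

Yes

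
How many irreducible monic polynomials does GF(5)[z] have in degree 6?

2580

Gauss's count: N_{5}(6) = (1/6) Σ_{d|6} μ(6/d)·5^d.
Divisors of 6: 1, 2, 3, 6; μ(6/d) for each: 1, -1, -1, 1.
Σ = 5^1 − 5^2 − 5^3 + 5^6 = 15480.
N = 15480/6 = 2580.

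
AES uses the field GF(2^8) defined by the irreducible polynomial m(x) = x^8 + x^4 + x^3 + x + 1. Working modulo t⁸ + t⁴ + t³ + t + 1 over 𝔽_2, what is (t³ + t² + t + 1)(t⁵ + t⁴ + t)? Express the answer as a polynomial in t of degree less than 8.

t^4 + t^2 + 1

Multiply in 𝔽_2[t]: (t³ + t² + t + 1)·(t⁵ + t⁴ + t) = t⁸ + t³ + t² + t.
Reduce using t⁸ ≡ t⁴ + t³ + t + 1 (mod t⁸ + t⁴ + t³ + t + 1).
Reduced: t⁴ + t² + 1.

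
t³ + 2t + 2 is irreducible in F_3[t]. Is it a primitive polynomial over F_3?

No

Write f(t) = t³ + 2t + 2.
|GF(3^3)^×| = 3^3 − 1 = 26. Prime factorization: 26 = 2·13.
f is primitive ⇔ t has order 26 in GF(3)[t]/(f), i.e. t^(26/q) ≠ 1 for each prime q | 26.
t^(13) mod f = 1
t^(2) mod f = t².
Since t^(13) = 1, the order of t divides 13 < 26; not primitive.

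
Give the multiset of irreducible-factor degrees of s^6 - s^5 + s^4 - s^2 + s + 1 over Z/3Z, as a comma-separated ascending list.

6

Write h(s) = s^6 - s^5 + s^4 - s^2 + s + 1.
Roots in Z/3Z: h(0) = 1; h(1) = 2; h(2) = 2.
Complete factorization: h(s) = (s^6 - s^5 + s^4 - s^2 + s + 1).
Factor degrees with multiplicity: 6 = 6.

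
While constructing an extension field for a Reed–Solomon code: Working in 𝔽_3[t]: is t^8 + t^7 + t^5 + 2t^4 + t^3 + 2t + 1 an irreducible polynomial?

Write h(t) = t^8 + t^7 + t^5 + 2t^4 + t^3 + 2t + 1.
Check for roots in 𝔽_3: h(0) = 1; h(1) = 0 → root; h(2) = 2.
h(1) = 0, so (t − 1) divides h(t); h is reducible.

No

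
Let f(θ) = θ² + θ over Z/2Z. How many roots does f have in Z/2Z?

2

Evaluate at each of the 2 elements of Z/2Z:
f(0) = 0 → root; f(1) = 0 → root.
Roots: {0, 1}.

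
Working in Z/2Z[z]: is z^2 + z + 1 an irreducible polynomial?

Yes

Write P(z) = z^2 + z + 1.
Check for roots in Z/2Z: P(0) = 1; P(1) = 1.
No roots. A degree-2 polynomial over a field with no linear factor is irreducible.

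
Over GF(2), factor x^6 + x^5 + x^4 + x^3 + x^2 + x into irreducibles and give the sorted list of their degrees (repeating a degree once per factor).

1, 1, 2, 2

Write h(x) = x^6 + x^5 + x^4 + x^3 + x^2 + x.
Roots in GF(2): h(0) = 0 → root; h(1) = 0 → root.
Linear factors from roots: (x), (x + 1).
Complete factorization: h(x) = (x)·(x + 1)·(x^2 + x + 1)^2.
Factor degrees with multiplicity: 1 + 1 + 2 + 2 = 6.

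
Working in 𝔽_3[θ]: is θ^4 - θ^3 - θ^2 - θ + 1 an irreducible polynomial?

Write g(θ) = θ^4 - θ^3 - θ^2 - θ + 1.
Check for roots in 𝔽_3: g(0) = 1; g(1) = 2; g(2) = 0 → root.
g(2) = 0, so (θ − 2) divides g(θ); g is reducible.

No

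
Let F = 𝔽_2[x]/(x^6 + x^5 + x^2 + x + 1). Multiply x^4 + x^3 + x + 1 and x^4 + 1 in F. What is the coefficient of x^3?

0

Multiply in 𝔽_2[x]: (x^4 + x^3 + x + 1)·(x^4 + 1) = x^8 + x^7 + x^5 + x^3 + x + 1.
Reduce using x^6 ≡ x^5 + x^2 + x + 1 (mod x^6 + x^5 + x^2 + x + 1).
Reduced: x^5 + x^4 + x^2 + x + 1.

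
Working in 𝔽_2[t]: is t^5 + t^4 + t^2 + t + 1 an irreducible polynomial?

Yes

Write g(t) = t^5 + t^4 + t^2 + t + 1.
Check for roots in 𝔽_2: g(0) = 1; g(1) = 1.
No roots, so no linear factors.
Monic irreducibles of degree 2 over GF(2): t^2 + t + 1.
None of them divide g (all give nonzero remainder).
No irreducible factor of degree ≤ 2 exists, so g is irreducible over GF(2).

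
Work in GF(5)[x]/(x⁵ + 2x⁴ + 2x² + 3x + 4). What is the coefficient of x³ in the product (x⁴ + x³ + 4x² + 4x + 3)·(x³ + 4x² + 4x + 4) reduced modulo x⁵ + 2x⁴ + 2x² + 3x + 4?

0

Multiply in GF(5)[x]: (x⁴ + x³ + 4x² + 4x + 3)·(x³ + 4x² + 4x + 4) = x⁷ + 2x⁵ + 3x⁴ + 4x³ + 4x² + 3x + 2.
Reduce using x⁵ ≡ 3x⁴ + 3x² + 2x + 1 (mod x⁵ + 2x⁴ + 2x² + 3x + 4).
Reduced: 4x⁴ + 4x² + 3x + 3.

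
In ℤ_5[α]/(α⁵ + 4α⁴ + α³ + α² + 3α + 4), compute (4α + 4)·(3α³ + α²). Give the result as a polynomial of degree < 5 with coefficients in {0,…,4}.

Multiply in ℤ_5[α]: (4α + 4)·(3α³ + α²) = 2α⁴ + α³ + 4α².
Reduced: 2α⁴ + α³ + 4α².

2α^4 + α^3 + 4α^2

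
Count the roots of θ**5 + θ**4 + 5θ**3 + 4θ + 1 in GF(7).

Write h(θ) = θ**5 + θ**4 + 5θ**3 + 4θ + 1.
Evaluate at each of the 7 elements of GF(7):
h(0) = 1; h(1) = 5; h(2) = 6; h(3) = 3; h(4) = 0 → root; h(5) = 0 → root; h(6) = 6.
Roots: {4, 5}.

2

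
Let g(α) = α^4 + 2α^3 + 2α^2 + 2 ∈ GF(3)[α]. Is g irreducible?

No

Check for roots in GF(3): g(0) = 2; g(1) = 1; g(2) = 0 → root.
g(2) = 0, so (α − 2) divides g(α); g is reducible.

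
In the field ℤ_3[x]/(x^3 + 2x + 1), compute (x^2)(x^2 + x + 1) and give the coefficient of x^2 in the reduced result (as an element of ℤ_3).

2

Multiply in ℤ_3[x]: (x^2)·(x^2 + x + 1) = x^4 + x^3 + x^2.
Reduce using x^3 ≡ x + 2 (mod x^3 + 2x + 1).
Reduced: 2x^2 + 2.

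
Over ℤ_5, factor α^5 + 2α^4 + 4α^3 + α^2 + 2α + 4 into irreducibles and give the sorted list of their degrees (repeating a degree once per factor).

1, 2, 2

Write g(α) = α^5 + 2α^4 + 4α^3 + α^2 + 2α + 4.
Roots in ℤ_5: g(0) = 4; g(1) = 4; g(2) = 3; g(3) = 2; g(4) = 0 → root.
Linear factors from roots: (α + 1).
Complete factorization: g(α) = (α + 1)·(α^2 + 2α + 4)·(α^2 + 4α + 1).
Factor degrees with multiplicity: 1 + 2 + 2 = 5.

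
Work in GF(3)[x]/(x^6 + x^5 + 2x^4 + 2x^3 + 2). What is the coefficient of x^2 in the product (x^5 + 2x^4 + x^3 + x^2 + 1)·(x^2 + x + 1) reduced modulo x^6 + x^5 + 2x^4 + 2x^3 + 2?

2

Multiply in GF(3)[x]: (x^5 + 2x^4 + x^3 + x^2 + 1)·(x^2 + x + 1) = x^7 + x^5 + x^4 + 2x^3 + 2x^2 + x + 1.
Reduce using x^6 ≡ 2x^5 + x^4 + x^3 + 1 (mod x^6 + x^5 + 2x^4 + 2x^3 + 2).
Reduced: x^4 + x^3 + 2x^2 + 2x.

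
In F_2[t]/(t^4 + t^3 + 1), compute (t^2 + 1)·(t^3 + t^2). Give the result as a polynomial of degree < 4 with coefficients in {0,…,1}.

Multiply in F_2[t]: (t^2 + 1)·(t^3 + t^2) = t^5 + t^4 + t^3 + t^2.
Reduce using t^4 ≡ t^3 + 1 (mod t^4 + t^3 + 1).
Reduced: t^3 + t^2 + t.

t^3 + t^2 + t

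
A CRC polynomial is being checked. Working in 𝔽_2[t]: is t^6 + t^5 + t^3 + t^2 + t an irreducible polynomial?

Write f(t) = t^6 + t^5 + t^3 + t^2 + t.
Check for roots in 𝔽_2: f(0) = 0 → root; f(1) = 1.
f(0) = 0, so (t) divides f(t); f is reducible.

No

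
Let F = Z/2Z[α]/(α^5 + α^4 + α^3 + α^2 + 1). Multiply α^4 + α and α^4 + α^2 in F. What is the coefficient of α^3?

Multiply in Z/2Z[α]: (α^4 + α)·(α^4 + α^2) = α^8 + α^6 + α^5 + α^3.
Reduce using α^5 ≡ α^4 + α^3 + α^2 + 1 (mod α^5 + α^4 + α^3 + α^2 + 1).
Reduced: α^3 + α^2 + α.

1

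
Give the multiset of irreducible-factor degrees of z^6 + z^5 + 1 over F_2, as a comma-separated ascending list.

6

Write h(z) = z^6 + z^5 + 1.
Roots in F_2: h(0) = 1; h(1) = 1.
Complete factorization: h(z) = (z^6 + z^5 + 1).
Factor degrees with multiplicity: 6 = 6.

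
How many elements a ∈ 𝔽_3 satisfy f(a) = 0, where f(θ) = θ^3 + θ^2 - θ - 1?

2

Evaluate at each of the 3 elements of 𝔽_3:
f(0) = 2; f(1) = 0 → root; f(2) = 0 → root.
Roots: {1, 2}.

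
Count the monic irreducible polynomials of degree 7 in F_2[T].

18

x^(2^7) − x is the product of all monic irreducibles of degree dividing 7; Möbius inversion gives N = (1/7) Σ μ(7/d)·2^d.
Divisors of 7: 1, 7; μ(7/d) for each: -1, 1.
Σ = − 2^1 + 2^7 = 126.
N = 126/7 = 18.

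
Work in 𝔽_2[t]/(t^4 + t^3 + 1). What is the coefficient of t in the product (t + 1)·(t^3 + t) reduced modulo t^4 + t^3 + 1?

1

Multiply in 𝔽_2[t]: (t + 1)·(t^3 + t) = t^4 + t^3 + t^2 + t.
Reduce using t^4 ≡ t^3 + 1 (mod t^4 + t^3 + 1).
Reduced: t^2 + t + 1.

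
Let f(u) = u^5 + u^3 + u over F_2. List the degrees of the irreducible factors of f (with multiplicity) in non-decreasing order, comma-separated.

Roots in F_2: f(0) = 0 → root; f(1) = 1.
Linear factors from roots: (u).
Complete factorization: f(u) = (u)·(u^2 + u + 1)^2.
Factor degrees with multiplicity: 1 + 2 + 2 = 5.

1, 2, 2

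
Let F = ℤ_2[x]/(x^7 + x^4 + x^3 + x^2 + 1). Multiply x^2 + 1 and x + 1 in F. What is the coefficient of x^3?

Multiply in ℤ_2[x]: (x^2 + 1)·(x + 1) = x^3 + x^2 + x + 1.
Reduced: x^3 + x^2 + x + 1.

1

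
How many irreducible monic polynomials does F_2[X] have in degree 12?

335

By the necklace-counting formula, N_2(12) = (1/12) Σ_{d|12} μ(12/d)·2^d.
Divisors of 12: 1, 2, 3, 4, 6, 12; μ(12/d) for each: 0, 1, 0, -1, -1, 1.
Σ = 2^2 − 2^4 − 2^6 + 2^12 = 4020.
N = 4020/12 = 335.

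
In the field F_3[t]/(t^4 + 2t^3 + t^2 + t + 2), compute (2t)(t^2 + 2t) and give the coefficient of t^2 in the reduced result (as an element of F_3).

1

Multiply in F_3[t]: (2t)·(t^2 + 2t) = 2t^3 + t^2.
Reduced: 2t^3 + t^2.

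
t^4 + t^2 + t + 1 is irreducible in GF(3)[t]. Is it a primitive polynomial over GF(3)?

Write f(t) = t^4 + t^2 + t + 1.
|GF(3^4)^×| = 3^4 − 1 = 80. Prime factorization: 80 = 2^4·5.
f is primitive ⇔ t has order 80 in GF(3)[t]/(f), i.e. t^(80/q) ≠ 1 for each prime q | 80.
t^(40) mod f = 1
t^(16) mod f = t^3 + 2.
Since t^(40) = 1, the order of t divides 40 < 80; not primitive.

No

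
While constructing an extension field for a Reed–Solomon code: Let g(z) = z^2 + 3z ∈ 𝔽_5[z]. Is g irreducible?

No

Check for roots in 𝔽_5: g(0) = 0 → root; g(1) = 4; g(2) = 0 → root; g(3) = 3; g(4) = 3.
g(0) = 0, so (z) divides g(z); g is reducible.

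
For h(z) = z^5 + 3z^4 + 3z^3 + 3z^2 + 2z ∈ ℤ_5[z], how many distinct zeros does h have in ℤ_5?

Evaluate at each of the 5 elements of ℤ_5:
h(0) = 0 → root; h(1) = 2; h(2) = 0 → root; h(3) = 0 → root; h(4) = 0 → root.
Roots: {0, 2, 3, 4}.

4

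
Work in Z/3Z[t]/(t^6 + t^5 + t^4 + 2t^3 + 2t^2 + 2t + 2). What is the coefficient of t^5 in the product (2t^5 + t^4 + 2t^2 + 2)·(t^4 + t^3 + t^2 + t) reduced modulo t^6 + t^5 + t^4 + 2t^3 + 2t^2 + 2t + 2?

Multiply in Z/3Z[t]: (2t^5 + t^4 + 2t^2 + 2)·(t^4 + t^3 + t^2 + t) = 2t^9 + 2t^6 + t^4 + t^3 + 2t^2 + 2t.
Reduce using t^6 ≡ 2t^5 + 2t^4 + t^3 + t^2 + t + 1 (mod t^6 + t^5 + t^4 + 2t^3 + 2t^2 + 2t + 2).
Reduced: t^4 + t^3 + 2t.

0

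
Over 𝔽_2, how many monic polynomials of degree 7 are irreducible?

The number of monic irreducibles of degree 7 over GF(2) is (1/7)·Σ_{d∣7} μ(7/d) 2^d.
Divisors of 7: 1, 7; μ(7/d) for each: -1, 1.
Σ = − 2^1 + 2^7 = 126.
N = 126/7 = 18.

18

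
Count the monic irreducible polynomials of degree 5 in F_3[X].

x^(3^5) − x is the product of all monic irreducibles of degree dividing 5; Möbius inversion gives N = (1/5) Σ μ(5/d)·3^d.
Divisors of 5: 1, 5; μ(5/d) for each: -1, 1.
Σ = − 3^1 + 3^5 = 240.
N = 240/5 = 48.

48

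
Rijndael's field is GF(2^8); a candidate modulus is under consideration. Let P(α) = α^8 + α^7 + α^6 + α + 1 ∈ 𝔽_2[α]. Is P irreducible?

Yes

Check for roots in 𝔽_2: P(0) = 1; P(1) = 1.
No roots, so no linear factors.
Monic irreducibles of degree 2 over GF(2): α^2 + α + 1.
None of them divide P (all give nonzero remainder).
Monic irreducibles of degree 3 over GF(2): α^3 + α + 1, α^3 + α^2 + 1.
None of them divide P (all give nonzero remainder).
Monic irreducibles of degree 4 over GF(2): α^4 + α + 1, α^4 + α^3 + 1, α^4 + α^3 + α^2 + α + 1.
None of them divide P (all give nonzero remainder).
No irreducible factor of degree ≤ 4 exists, so P is irreducible over GF(2).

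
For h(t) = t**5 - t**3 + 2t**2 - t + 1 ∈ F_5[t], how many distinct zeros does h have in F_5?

0

Evaluate at each of the 5 elements of F_5:
h(0) = 1; h(1) = 2; h(2) = 1; h(3) = 2; h(4) = 4.
No element is a root.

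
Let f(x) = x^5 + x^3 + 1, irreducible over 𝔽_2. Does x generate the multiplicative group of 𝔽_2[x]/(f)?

|GF(2^5)^×| = 2^5 − 1 = 31. Prime factorization: 31 = 31.
f is primitive ⇔ x has order 31 in GF(2)[x]/(f), i.e. x^(31/q) ≠ 1 for each prime q | 31.
x^(1) mod f = x.
None equal 1, so x has full order 31; f is primitive.

Yes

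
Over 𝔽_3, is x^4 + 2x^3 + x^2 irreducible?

No

Write g(x) = x^4 + 2x^3 + x^2.
Check for roots in 𝔽_3: g(0) = 0 → root; g(1) = 1; g(2) = 0 → root.
g(0) = 0, so (x) divides g(x); g is reducible.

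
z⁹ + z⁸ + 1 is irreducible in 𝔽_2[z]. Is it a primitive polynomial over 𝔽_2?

No

Write f(z) = z⁹ + z⁸ + 1.
|GF(2^9)^×| = 2^9 − 1 = 511. Prime factorization: 511 = 7·73.
f is primitive ⇔ z has order 511 in GF(2)[z]/(f), i.e. z^(511/q) ≠ 1 for each prime q | 511.
z^(73) mod f = 1
z^(7) mod f = z⁷.
Since z^(73) = 1, the order of z divides 73 < 511; not primitive.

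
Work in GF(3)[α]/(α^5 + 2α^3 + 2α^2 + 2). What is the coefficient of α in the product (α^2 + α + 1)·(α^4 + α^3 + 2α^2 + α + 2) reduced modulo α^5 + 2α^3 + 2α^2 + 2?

1

Multiply in GF(3)[α]: (α^2 + α + 1)·(α^4 + α^3 + 2α^2 + α + 2) = α^6 + 2α^5 + α^4 + α^3 + 2α^2 + 2.
Reduce using α^5 ≡ α^3 + α^2 + 1 (mod α^5 + 2α^3 + 2α^2 + 2).
Reduced: 2α^4 + α^3 + α^2 + α + 1.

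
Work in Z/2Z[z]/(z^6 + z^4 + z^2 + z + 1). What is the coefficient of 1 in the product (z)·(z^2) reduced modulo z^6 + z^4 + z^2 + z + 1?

0

Multiply in Z/2Z[z]: (z)·(z^2) = z^3.
Reduced: z^3.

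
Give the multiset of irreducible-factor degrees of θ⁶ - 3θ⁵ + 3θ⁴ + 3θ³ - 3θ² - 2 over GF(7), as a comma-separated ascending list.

Write f(θ) = θ⁶ - 3θ⁵ + 3θ⁴ + 3θ³ - 3θ² - 2.
Complete factorization: f(θ) = (θ⁶ - 3θ⁵ + 3θ⁴ + 3θ³ - 3θ² - 2).
Factor degrees with multiplicity: 6 = 6.

6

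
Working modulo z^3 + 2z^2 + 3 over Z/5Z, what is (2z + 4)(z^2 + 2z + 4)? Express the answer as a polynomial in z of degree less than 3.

4z^2 + z

Multiply in Z/5Z[z]: (2z + 4)·(z^2 + 2z + 4) = 2z^3 + 3z^2 + z + 1.
Reduce using z^3 ≡ 3z^2 + 2 (mod z^3 + 2z^2 + 3).
Reduced: 4z^2 + z.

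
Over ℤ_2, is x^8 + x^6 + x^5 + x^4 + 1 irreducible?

Write h(x) = x^8 + x^6 + x^5 + x^4 + 1.
Check for roots in ℤ_2: h(0) = 1; h(1) = 1.
No roots, so no linear factors.
Monic irreducibles of degree 2 over GF(2): x^2 + x + 1.
None of them divide h (all give nonzero remainder).
Monic irreducibles of degree 3 over GF(2): x^3 + x + 1, x^3 + x^2 + 1.
None of them divide h (all give nonzero remainder).
Monic irreducibles of degree 4 over GF(2): x^4 + x + 1, x^4 + x^3 + 1, x^4 + x^3 + x^2 + x + 1.
None of them divide h (all give nonzero remainder).
No irreducible factor of degree ≤ 4 exists, so h is irreducible over GF(2).

Yes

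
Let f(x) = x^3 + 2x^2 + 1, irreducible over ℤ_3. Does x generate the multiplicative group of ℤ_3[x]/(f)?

Yes

|GF(3^3)^×| = 3^3 − 1 = 26. Prime factorization: 26 = 2·13.
f is primitive ⇔ x has order 26 in GF(3)[x]/(f), i.e. x^(26/q) ≠ 1 for each prime q | 26.
x^(13) mod f = 2.
x^(2) mod f = x^2.
None equal 1, so x has full order 26; f is primitive.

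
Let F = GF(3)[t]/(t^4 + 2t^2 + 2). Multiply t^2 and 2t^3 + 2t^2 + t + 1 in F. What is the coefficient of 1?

Multiply in GF(3)[t]: (t^2)·(2t^3 + 2t^2 + t + 1) = 2t^5 + 2t^4 + t^3 + t^2.
Reduce using t^4 ≡ t^2 + 1 (mod t^4 + 2t^2 + 2).
Reduced: 2t + 2.

2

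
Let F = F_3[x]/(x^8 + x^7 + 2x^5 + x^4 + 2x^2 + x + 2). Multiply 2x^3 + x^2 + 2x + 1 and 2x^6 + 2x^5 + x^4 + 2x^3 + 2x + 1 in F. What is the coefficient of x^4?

1

Multiply in F_3[x]: (2x^3 + x^2 + 2x + 1)·(2x^6 + 2x^5 + x^4 + 2x^3 + 2x + 1) = x^9 + 2x^7 + 2x^6 + 2x^2 + x + 1.
Reduce using x^8 ≡ 2x^7 + x^5 + 2x^4 + x^2 + 2x + 1 (mod x^8 + x^7 + 2x^5 + x^4 + 2x^2 + x + 2).
Reduced: x^5 + x^4 + x^3.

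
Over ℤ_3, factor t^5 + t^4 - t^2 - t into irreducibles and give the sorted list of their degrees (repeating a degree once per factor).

1, 1, 1, 1, 1

Write g(t) = t^5 + t^4 - t^2 - t.
Roots in ℤ_3: g(0) = 0 → root; g(1) = 0 → root; g(2) = 0 → root.
Linear factors from roots: (t), (t - 1), (t + 1).
Complete factorization: g(t) = (t)·(t + 1)·(t - 1)^3.
Factor degrees with multiplicity: 1 + 1 + 1 + 1 + 1 = 5.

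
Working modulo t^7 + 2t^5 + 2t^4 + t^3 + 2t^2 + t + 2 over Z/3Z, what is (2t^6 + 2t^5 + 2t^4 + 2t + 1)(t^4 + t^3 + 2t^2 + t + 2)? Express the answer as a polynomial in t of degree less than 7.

Multiply in Z/3Z[t]: (2t^6 + 2t^5 + 2t^4 + 2t + 1)·(t^4 + t^3 + 2t^2 + t + 2) = 2t^10 + t^9 + 2t^8 + 2t^7 + t^6 + 2t^5 + t^4 + 2t^3 + t^2 + 2t + 2.
Reduce using t^7 ≡ t^5 + t^4 + 2t^3 + t^2 + 2t + 1 (mod t^7 + 2t^5 + 2t^4 + t^3 + 2t^2 + t + 2).
Reduced: t^6 + t^4 + 2t^3 + t + 1.

t^6 + t^4 + 2t^3 + t + 1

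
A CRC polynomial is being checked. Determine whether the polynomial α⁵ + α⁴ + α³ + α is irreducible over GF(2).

No

Write m(α) = α⁵ + α⁴ + α³ + α.
Check for roots in GF(2): m(0) = 0 → root; m(1) = 0 → root.
m(0) = 0, so (α) divides m(α); m is reducible.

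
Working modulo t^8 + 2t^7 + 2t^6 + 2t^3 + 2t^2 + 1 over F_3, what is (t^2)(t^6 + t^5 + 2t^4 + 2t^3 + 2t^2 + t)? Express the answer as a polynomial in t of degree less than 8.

2t^7 + 2t^5 + 2t^4 + 2t^3 + t^2 + 2

Multiply in F_3[t]: (t^2)·(t^6 + t^5 + 2t^4 + 2t^3 + 2t^2 + t) = t^8 + t^7 + 2t^6 + 2t^5 + 2t^4 + t^3.
Reduce using t^8 ≡ t^7 + t^6 + t^3 + t^2 + 2 (mod t^8 + 2t^7 + 2t^6 + 2t^3 + 2t^2 + 1).
Reduced: 2t^7 + 2t^5 + 2t^4 + 2t^3 + t^2 + 2.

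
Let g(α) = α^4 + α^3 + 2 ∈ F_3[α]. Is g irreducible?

Yes

Check for roots in F_3: g(0) = 2; g(1) = 1; g(2) = 2.
No roots, so no linear factors.
Monic irreducibles of degree 2 over GF(3): α^2 + 1, α^2 + α + 2, α^2 + 2α + 2.
None of them divide g (all give nonzero remainder).
No irreducible factor of degree ≤ 2 exists, so g is irreducible over GF(3).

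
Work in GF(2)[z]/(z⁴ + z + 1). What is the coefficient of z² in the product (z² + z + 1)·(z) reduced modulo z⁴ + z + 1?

Multiply in GF(2)[z]: (z² + z + 1)·(z) = z³ + z² + z.
Reduced: z³ + z² + z.

1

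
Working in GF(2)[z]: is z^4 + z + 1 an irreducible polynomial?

Yes

Write m(z) = z^4 + z + 1.
Check for roots in GF(2): m(0) = 1; m(1) = 1.
No roots, so no linear factors.
Monic irreducibles of degree 2 over GF(2): z^2 + z + 1.
None of them divide m (all give nonzero remainder).
No irreducible factor of degree ≤ 2 exists, so m is irreducible over GF(2).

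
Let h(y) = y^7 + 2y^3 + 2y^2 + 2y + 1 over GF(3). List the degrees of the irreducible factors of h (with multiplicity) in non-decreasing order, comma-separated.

Roots in GF(3): h(0) = 1; h(1) = 2; h(2) = 1.
Complete factorization: h(y) = (y^7 + 2y^3 + 2y^2 + 2y + 1).
Factor degrees with multiplicity: 7 = 7.

7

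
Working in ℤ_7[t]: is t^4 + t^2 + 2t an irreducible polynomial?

No

Write g(t) = t^4 + t^2 + 2t.
Check for roots in ℤ_7: g(0) = 0 → root; g(1) = 4; g(2) = 3; g(3) = 5; g(4) = 0 → root; g(5) = 2; g(6) = 0 → root.
g(0) = 0, so (t) divides g(t); g is reducible.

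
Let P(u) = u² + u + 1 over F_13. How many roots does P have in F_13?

Evaluate at each of the 13 elements of F_13:
P(0) = 1; P(1) = 3; P(2) = 7; P(3) = 0 → root; P(4) = 8; P(5) = 5; P(6) = 4; P(7) = 5; P(8) = 8; P(9) = 0 → root; P(10) = 7; P(11) = 3; P(12) = 1.
Roots: {3, 9}.

2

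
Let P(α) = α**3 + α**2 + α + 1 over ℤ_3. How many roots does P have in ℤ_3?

1

Evaluate at each of the 3 elements of ℤ_3:
P(0) = 1; P(1) = 1; P(2) = 0 → root.
Roots: {2}.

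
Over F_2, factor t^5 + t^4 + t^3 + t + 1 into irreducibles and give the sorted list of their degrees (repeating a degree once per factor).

5

Write h(t) = t^5 + t^4 + t^3 + t + 1.
Roots in F_2: h(0) = 1; h(1) = 1.
Complete factorization: h(t) = (t^5 + t^4 + t^3 + t + 1).
Factor degrees with multiplicity: 5 = 5.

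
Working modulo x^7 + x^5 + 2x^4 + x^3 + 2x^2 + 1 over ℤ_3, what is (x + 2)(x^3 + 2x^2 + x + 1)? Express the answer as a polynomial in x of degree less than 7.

Multiply in ℤ_3[x]: (x + 2)·(x^3 + 2x^2 + x + 1) = x^4 + x^3 + 2x^2 + 2.
Reduced: x^4 + x^3 + 2x^2 + 2.

x^4 + x^3 + 2x^2 + 2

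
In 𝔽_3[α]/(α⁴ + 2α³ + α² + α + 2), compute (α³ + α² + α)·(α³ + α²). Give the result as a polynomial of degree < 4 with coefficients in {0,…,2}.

Multiply in 𝔽_3[α]: (α³ + α² + α)·(α³ + α²) = α⁶ + 2α⁵ + 2α⁴ + α³.
Reduce using α⁴ ≡ α³ + 2α² + 2α + 1 (mod α⁴ + 2α³ + α² + α + 2).
Reduced: α³ + 2α + 1.

α^3 + 2α + 1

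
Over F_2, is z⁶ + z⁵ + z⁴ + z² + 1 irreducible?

Yes

Write m(z) = z⁶ + z⁵ + z⁴ + z² + 1.
Check for roots in F_2: m(0) = 1; m(1) = 1.
No roots, so no linear factors.
Monic irreducibles of degree 2 over GF(2): z² + z + 1.
None of them divide m (all give nonzero remainder).
Monic irreducibles of degree 3 over GF(2): z³ + z + 1, z³ + z² + 1.
None of them divide m (all give nonzero remainder).
No irreducible factor of degree ≤ 3 exists, so m is irreducible over GF(2).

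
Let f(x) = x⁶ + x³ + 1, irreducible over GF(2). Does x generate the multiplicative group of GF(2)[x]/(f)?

No

|GF(2^6)^×| = 2^6 − 1 = 63. Prime factorization: 63 = 3^2·7.
f is primitive ⇔ x has order 63 in GF(2)[x]/(f), i.e. x^(63/q) ≠ 1 for each prime q | 63.
x^(21) mod f = x³.
x^(9) mod f = 1
Since x^(9) = 1, the order of x divides 9 < 63; not primitive.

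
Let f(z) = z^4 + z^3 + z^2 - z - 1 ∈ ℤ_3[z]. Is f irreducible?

Check for roots in ℤ_3: f(0) = 2; f(1) = 1; f(2) = 1.
No roots, so no linear factors.
Monic irreducibles of degree 2 over GF(3): z^2 + 1, z^2 + z - 1, z^2 - z - 1.
None of them divide f (all give nonzero remainder).
No irreducible factor of degree ≤ 2 exists, so f is irreducible over GF(3).

Yes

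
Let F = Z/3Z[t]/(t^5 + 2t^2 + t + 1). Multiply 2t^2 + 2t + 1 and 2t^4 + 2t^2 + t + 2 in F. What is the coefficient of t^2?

Multiply in Z/3Z[t]: (2t^2 + 2t + 1)·(2t^4 + 2t^2 + t + 2) = t^6 + t^5 + 2t^2 + 2t + 2.
Reduce using t^5 ≡ t^2 + 2t + 2 (mod t^5 + 2t^2 + t + 1).
Reduced: t^3 + 2t^2 + 1.

2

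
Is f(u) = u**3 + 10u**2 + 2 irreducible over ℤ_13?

No

Check each element of ℤ_13 for a root: f(0)=2, f(1)=0, f(2)=11, f(3)=2, f(4)=5, f(5)=0, f(6)=6, f(7)=3, f(8)=10, f(9)=7, f(10)=0, f(11)=8, f(12)=11.
f(1) = 0, so (u − 1) divides f(u); f is reducible.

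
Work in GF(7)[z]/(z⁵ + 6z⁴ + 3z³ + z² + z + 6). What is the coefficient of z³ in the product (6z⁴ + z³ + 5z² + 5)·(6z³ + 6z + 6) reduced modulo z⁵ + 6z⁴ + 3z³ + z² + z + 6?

Multiply in GF(7)[z]: (6z⁴ + z³ + 5z² + 5)·(6z³ + 6z + 6) = z⁷ + 6z⁶ + 3z⁵ + 3z³ + 2z² + 2z + 2.
Reduce using z⁵ ≡ z⁴ + 4z³ + 6z² + 6z + 1 (mod z⁵ + 6z⁴ + 3z³ + z² + z + 6).
Reduced: 6z⁴ + 2z³ + 3z² + 2z + 2.

2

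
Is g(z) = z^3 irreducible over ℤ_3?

No

Check for roots in ℤ_3: g(0) = 0 → root; g(1) = 1; g(2) = 2.
g(0) = 0, so (z) divides g(z); g is reducible.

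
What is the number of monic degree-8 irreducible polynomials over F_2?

30

x^(2^8) − x is the product of all monic irreducibles of degree dividing 8; Möbius inversion gives N = (1/8) Σ μ(8/d)·2^d.
Divisors of 8: 1, 2, 4, 8; μ(8/d) for each: 0, 0, -1, 1.
Σ = − 2^4 + 2^8 = 240.
N = 240/8 = 30.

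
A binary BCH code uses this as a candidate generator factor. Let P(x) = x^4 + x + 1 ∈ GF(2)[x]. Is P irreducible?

Yes

Check for roots in GF(2): P(0) = 1; P(1) = 1.
No roots, so no linear factors.
Monic irreducibles of degree 2 over GF(2): x^2 + x + 1.
None of them divide P (all give nonzero remainder).
No irreducible factor of degree ≤ 2 exists, so P is irreducible over GF(2).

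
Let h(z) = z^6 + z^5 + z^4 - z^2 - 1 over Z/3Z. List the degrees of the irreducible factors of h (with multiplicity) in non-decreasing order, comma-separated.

6

Roots in Z/3Z: h(0) = 2; h(1) = 1; h(2) = 2.
Complete factorization: h(z) = (z^6 + z^5 + z^4 - z^2 - 1).
Factor degrees with multiplicity: 6 = 6.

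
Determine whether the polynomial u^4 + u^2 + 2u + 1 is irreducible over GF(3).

Yes

Write f(u) = u^4 + u^2 + 2u + 1.
Check for roots in GF(3): f(0) = 1; f(1) = 2; f(2) = 1.
No roots, so no linear factors.
Monic irreducibles of degree 2 over GF(3): u^2 + 1, u^2 + u + 2, u^2 + 2u + 2.
None of them divide f (all give nonzero remainder).
No irreducible factor of degree ≤ 2 exists, so f is irreducible over GF(3).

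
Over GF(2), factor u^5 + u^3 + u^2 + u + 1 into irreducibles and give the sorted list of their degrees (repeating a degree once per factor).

5

Write h(u) = u^5 + u^3 + u^2 + u + 1.
Roots in GF(2): h(0) = 1; h(1) = 1.
Complete factorization: h(u) = (u^5 + u^3 + u^2 + u + 1).
Factor degrees with multiplicity: 5 = 5.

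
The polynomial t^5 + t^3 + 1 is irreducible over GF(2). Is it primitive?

Yes

Write f(t) = t^5 + t^3 + 1.
|GF(2^5)^×| = 2^5 − 1 = 31. Prime factorization: 31 = 31.
f is primitive ⇔ t has order 31 in GF(2)[t]/(f), i.e. t^(31/q) ≠ 1 for each prime q | 31.
t^(1) mod f = t.
None equal 1, so t has full order 31; f is primitive.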